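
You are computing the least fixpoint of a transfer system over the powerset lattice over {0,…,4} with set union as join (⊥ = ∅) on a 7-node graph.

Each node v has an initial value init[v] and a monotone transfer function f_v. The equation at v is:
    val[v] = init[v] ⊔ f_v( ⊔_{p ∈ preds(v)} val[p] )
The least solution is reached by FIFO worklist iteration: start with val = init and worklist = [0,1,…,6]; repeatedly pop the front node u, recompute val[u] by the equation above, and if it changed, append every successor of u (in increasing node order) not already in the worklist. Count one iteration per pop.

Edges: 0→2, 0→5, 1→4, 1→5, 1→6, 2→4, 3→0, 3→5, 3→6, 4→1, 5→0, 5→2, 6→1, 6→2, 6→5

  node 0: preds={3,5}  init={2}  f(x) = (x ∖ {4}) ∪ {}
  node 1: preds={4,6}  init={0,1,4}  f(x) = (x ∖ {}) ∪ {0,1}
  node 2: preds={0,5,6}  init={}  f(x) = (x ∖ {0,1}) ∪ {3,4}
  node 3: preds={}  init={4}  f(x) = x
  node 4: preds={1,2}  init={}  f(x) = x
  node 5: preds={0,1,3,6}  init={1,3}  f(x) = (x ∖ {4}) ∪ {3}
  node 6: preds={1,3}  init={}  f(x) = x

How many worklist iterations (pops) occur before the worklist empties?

Trace (16 dequeues):
  [1] u=0 | in {1,3,4} | out {1,2,3} | prev {2} | push {}
  [2] u=1 | in {} | out {0,1,4} | ==
  [3] u=2 | in {1,2,3} | out {2,3,4} | prev {} | push {}
  [4] u=3 | in {} | out {4} | ==
  [5] u=4 | in {0,1,2,3,4} | out {0,1,2,3,4} | prev {} | push {1}
  [6] u=5 | in {0,1,2,3,4} | out {0,1,2,3} | prev {1,3} | push {0,2}
  [7] u=6 | in {0,1,4} | out {0,1,4} | prev {} | push {5}
  [8] u=1 | in {0,1,2,3,4} | out {0,1,2,3,4} | prev {0,1,4} | push {4,6}
  [9] u=0 | in {0,1,2,3,4} | out {0,1,2,3} | prev {1,2,3} | push {}
  [10] u=2 | in {0,1,2,3,4} | out {2,3,4} | ==
  [11] u=5 | in {0,1,2,3,4} | out {0,1,2,3} | ==
  [12] u=4 | in {0,1,2,3,4} | out {0,1,2,3,4} | ==
  [13] u=6 | in {0,1,2,3,4} | out {0,1,2,3,4} | prev {0,1,4} | push {1,2,5}
  [14] u=1 | in {0,1,2,3,4} | out {0,1,2,3,4} | ==
  [15] u=2 | in {0,1,2,3,4} | out {2,3,4} | ==
  [16] u=5 | in {0,1,2,3,4} | out {0,1,2,3} | ==

Converged values:
  [0] {0,1,2,3}
  [1] {0,1,2,3,4}
  [2] {2,3,4}
  [3] {4}
  [4] {0,1,2,3,4}
  [5] {0,1,2,3}
  [6] {0,1,2,3,4}

16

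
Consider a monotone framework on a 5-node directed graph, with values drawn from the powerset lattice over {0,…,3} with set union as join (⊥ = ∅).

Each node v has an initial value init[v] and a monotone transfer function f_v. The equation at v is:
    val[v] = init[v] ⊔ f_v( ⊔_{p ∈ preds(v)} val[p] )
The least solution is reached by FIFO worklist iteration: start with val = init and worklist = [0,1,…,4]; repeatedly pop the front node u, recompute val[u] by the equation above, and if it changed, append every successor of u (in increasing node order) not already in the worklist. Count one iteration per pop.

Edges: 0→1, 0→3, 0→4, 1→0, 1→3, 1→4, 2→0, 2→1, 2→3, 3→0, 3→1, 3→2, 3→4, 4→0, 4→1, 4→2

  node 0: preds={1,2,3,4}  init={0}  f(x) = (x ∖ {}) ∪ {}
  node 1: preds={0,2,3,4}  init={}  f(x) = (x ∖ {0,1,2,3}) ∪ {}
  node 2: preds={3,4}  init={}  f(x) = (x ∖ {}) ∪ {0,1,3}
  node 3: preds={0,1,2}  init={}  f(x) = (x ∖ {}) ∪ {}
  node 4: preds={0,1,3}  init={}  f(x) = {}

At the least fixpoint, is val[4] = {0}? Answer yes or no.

no

Worklist (10 pops):
  #1 pop 0: in={} → {0} (no change)
  #2 pop 1: in={0} → {} (no change)
  #3 pop 2: in={} → {0,1,3} (was {}); enqueue [0,1]
  #4 pop 3: in={0,1,3} → {0,1,3} (was {}); enqueue [2]
  #5 pop 4: in={0,1,3} → {} (no change)
  #6 pop 0: in={0,1,3} → {0,1,3} (was {0}); enqueue [3,4]
  #7 pop 1: in={0,1,3} → {} (no change)
  #8 pop 2: in={0,1,3} → {0,1,3} (no change)
  #9 pop 3: in={0,1,3} → {0,1,3} (no change)
  #10 pop 4: in={0,1,3} → {} (no change)

Fixpoint:
  val[0] = {0,1,3}
  val[1] = {}
  val[2] = {0,1,3}
  val[3] = {0,1,3}
  val[4] = {}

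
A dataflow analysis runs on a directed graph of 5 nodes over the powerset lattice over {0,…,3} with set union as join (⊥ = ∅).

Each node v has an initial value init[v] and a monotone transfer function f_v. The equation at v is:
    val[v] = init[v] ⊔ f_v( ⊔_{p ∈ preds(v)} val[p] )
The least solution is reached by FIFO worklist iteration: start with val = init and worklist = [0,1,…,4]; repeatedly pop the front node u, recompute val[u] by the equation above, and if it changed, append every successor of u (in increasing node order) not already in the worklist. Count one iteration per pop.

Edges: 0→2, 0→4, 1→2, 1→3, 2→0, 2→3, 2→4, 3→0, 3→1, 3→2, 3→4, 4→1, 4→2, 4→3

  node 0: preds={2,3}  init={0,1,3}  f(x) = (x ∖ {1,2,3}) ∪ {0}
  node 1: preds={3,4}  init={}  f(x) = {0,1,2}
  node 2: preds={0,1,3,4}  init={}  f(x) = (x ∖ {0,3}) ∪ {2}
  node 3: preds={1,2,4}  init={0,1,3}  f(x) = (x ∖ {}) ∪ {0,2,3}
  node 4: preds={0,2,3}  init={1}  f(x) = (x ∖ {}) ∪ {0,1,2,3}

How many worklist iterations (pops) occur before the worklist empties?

9

Trace (9 dequeues):
  [1] u=0 | in {0,1,3} | out {0,1,3} | ==
  [2] u=1 | in {0,1,3} | out {0,1,2} | prev {} | push {}
  [3] u=2 | in {0,1,2,3} | out {1,2} | prev {} | push {0}
  [4] u=3 | in {0,1,2} | out {0,1,2,3} | prev {0,1,3} | push {1,2}
  [5] u=4 | in {0,1,2,3} | out {0,1,2,3} | prev {1} | push {3}
  [6] u=0 | in {0,1,2,3} | out {0,1,3} | ==
  [7] u=1 | in {0,1,2,3} | out {0,1,2} | ==
  [8] u=2 | in {0,1,2,3} | out {1,2} | ==
  [9] u=3 | in {0,1,2,3} | out {0,1,2,3} | ==

Converged values:
  [0] {0,1,3}
  [1] {0,1,2}
  [2] {1,2}
  [3] {0,1,2,3}
  [4] {0,1,2,3}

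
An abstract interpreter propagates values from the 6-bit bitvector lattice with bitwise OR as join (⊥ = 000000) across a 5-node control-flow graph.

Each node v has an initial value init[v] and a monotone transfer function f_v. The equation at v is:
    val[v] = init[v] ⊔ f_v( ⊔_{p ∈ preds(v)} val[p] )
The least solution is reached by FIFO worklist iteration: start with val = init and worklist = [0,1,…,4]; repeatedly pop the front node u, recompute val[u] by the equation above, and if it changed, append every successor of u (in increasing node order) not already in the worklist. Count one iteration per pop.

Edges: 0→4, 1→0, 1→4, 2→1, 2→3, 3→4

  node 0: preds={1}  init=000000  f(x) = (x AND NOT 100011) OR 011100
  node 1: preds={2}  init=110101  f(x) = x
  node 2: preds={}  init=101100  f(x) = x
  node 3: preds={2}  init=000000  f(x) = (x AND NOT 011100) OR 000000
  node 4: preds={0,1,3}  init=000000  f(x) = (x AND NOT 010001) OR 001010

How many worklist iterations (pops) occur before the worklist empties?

6

Iteration log — 6 steps:
  step 1. node 0  ⊔preds=110101  new=011100  old=000000  +wl: 
  step 2. node 1  ⊔preds=101100  new=111101  old=110101  +wl: 0
  step 3. node 2  ⊔preds=000000  new=101100  stable
  step 4. node 3  ⊔preds=101100  new=100000  old=000000  +wl: 
  step 5. node 4  ⊔preds=111101  new=101110  old=000000  +wl: 
  step 6. node 0  ⊔preds=111101  new=011100  stable

Least fixpoint reached:
  node 0: 011100
  node 1: 111101
  node 2: 101100
  node 3: 100000
  node 4: 101110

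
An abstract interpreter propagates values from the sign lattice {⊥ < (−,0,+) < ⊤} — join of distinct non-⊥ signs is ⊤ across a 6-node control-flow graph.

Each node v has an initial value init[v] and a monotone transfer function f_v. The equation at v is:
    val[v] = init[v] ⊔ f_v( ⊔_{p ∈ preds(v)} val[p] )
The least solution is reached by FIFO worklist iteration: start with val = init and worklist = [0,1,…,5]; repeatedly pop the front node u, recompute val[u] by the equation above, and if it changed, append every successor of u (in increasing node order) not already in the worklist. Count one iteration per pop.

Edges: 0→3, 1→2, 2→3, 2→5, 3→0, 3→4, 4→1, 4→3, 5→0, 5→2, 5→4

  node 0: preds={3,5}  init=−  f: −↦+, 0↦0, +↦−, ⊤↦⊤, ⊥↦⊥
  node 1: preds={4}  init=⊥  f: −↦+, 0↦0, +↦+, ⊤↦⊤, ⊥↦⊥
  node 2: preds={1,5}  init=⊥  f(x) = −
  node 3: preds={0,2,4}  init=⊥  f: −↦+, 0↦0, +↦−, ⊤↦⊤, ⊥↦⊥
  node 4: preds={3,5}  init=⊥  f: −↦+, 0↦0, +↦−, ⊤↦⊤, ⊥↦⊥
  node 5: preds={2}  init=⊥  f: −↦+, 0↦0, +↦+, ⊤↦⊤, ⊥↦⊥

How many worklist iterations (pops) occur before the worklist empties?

11

Iteration log — 11 steps:
  step 1. node 0  ⊔preds=⊥  new=−  stable
  step 2. node 1  ⊔preds=⊥  new=⊥  stable
  step 3. node 2  ⊔preds=⊥  new=−  old=⊥  +wl: 
  step 4. node 3  ⊔preds=−  new=+  old=⊥  +wl: 0
  step 5. node 4  ⊔preds=+  new=−  old=⊥  +wl: 1,3
  step 6. node 5  ⊔preds=−  new=+  old=⊥  +wl: 2,4
  step 7. node 0  ⊔preds=+  new=−  stable
  step 8. node 1  ⊔preds=−  new=+  old=⊥  +wl: 
  step 9. node 3  ⊔preds=−  new=+  stable
  step 10. node 2  ⊔preds=+  new=−  stable
  step 11. node 4  ⊔preds=+  new=−  stable

Least fixpoint reached:
  node 0: −
  node 1: +
  node 2: −
  node 3: +
  node 4: −
  node 5: +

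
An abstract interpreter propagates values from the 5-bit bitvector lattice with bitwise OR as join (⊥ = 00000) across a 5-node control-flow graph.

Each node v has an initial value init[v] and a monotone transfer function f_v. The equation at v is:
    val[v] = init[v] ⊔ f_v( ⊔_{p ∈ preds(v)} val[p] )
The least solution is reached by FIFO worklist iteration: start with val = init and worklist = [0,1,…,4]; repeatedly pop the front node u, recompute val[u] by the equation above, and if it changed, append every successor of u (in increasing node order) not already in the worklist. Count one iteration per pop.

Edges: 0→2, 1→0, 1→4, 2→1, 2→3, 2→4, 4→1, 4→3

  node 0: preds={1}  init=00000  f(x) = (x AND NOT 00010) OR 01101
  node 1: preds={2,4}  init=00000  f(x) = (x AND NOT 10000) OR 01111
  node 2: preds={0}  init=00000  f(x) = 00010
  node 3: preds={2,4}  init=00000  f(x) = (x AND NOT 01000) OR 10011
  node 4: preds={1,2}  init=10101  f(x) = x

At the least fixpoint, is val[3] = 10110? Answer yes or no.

no

Trace (8 dequeues):
  [1] u=0 | in 00000 | out 01101 | prev 00000 | push {}
  [2] u=1 | in 10101 | out 01111 | prev 00000 | push {0}
  [3] u=2 | in 01101 | out 00010 | prev 00000 | push {1}
  [4] u=3 | in 10111 | out 10111 | prev 00000 | push {}
  [5] u=4 | in 01111 | out 11111 | prev 10101 | push {3}
  [6] u=0 | in 01111 | out 01101 | ==
  [7] u=1 | in 11111 | out 01111 | ==
  [8] u=3 | in 11111 | out 10111 | ==

Converged values:
  [0] 01101
  [1] 01111
  [2] 00010
  [3] 10111
  [4] 11111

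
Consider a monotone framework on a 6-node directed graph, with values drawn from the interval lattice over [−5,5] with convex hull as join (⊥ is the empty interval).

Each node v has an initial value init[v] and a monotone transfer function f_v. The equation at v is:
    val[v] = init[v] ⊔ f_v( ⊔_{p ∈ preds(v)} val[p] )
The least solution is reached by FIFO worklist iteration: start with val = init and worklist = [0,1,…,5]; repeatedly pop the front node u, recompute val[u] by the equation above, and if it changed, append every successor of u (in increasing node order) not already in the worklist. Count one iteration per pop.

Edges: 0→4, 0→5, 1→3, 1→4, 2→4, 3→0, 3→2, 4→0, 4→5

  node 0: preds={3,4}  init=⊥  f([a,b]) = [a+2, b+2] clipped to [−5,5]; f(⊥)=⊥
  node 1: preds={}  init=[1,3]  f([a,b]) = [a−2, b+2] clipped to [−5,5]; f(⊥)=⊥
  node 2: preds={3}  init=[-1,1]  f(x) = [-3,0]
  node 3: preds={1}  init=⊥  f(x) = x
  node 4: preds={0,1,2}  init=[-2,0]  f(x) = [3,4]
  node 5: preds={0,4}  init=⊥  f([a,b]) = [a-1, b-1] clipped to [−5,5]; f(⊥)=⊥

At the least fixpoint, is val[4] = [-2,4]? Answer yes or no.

yes

Iteration log — 10 steps:
  step 1. node 0  ⊔preds=[-2,0]  new=[0,2]  old=⊥  +wl: 
  step 2. node 1  ⊔preds=⊥  new=[1,3]  stable
  step 3. node 2  ⊔preds=⊥  new=[-3,1]  old=[-1,1]  +wl: 
  step 4. node 3  ⊔preds=[1,3]  new=[1,3]  old=⊥  +wl: 0,2
  step 5. node 4  ⊔preds=[-3,3]  new=[-2,4]  old=[-2,0]  +wl: 
  step 6. node 5  ⊔preds=[-2,4]  new=[-3,3]  old=⊥  +wl: 
  step 7. node 0  ⊔preds=[-2,4]  new=[0,5]  old=[0,2]  +wl: 4,5
  step 8. node 2  ⊔preds=[1,3]  new=[-3,1]  stable
  step 9. node 4  ⊔preds=[-3,5]  new=[-2,4]  stable
  step 10. node 5  ⊔preds=[-2,5]  new=[-3,4]  old=[-3,3]  +wl: 

Least fixpoint reached:
  node 0: [0,5]
  node 1: [1,3]
  node 2: [-3,1]
  node 3: [1,3]
  node 4: [-2,4]
  node 5: [-3,4]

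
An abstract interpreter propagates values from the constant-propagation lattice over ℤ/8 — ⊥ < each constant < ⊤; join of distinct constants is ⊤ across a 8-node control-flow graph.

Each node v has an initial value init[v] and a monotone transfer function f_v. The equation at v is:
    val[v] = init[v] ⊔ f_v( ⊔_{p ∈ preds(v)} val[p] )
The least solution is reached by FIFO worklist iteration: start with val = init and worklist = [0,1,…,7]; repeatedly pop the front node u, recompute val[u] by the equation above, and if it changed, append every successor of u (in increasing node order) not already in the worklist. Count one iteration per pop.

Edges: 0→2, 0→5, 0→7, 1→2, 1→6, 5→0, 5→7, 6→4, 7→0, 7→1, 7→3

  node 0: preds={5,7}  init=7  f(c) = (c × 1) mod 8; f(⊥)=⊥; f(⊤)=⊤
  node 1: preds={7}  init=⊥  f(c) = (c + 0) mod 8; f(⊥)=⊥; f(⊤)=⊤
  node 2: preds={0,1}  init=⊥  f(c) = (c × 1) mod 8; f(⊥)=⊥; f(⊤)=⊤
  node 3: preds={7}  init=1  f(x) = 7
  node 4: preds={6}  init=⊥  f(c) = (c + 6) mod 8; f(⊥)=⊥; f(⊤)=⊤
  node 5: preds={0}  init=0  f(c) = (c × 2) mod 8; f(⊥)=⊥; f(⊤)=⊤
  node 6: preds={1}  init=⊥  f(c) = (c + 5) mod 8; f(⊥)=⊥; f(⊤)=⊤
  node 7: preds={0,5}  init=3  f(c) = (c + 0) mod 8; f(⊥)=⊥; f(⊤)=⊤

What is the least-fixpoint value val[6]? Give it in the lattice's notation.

⊤

Worklist (15 pops):
  #1 pop 0: in=⊤ → ⊤ (was 7); enqueue []
  #2 pop 1: in=3 → 3 (was ⊥); enqueue []
  #3 pop 2: in=⊤ → ⊤ (was ⊥); enqueue []
  #4 pop 3: in=3 → ⊤ (was 1); enqueue []
  #5 pop 4: in=⊥ → ⊥ (no change)
  #6 pop 5: in=⊤ → ⊤ (was 0); enqueue [0]
  #7 pop 6: in=3 → 0 (was ⊥); enqueue [4]
  #8 pop 7: in=⊤ → ⊤ (was 3); enqueue [1,3]
  #9 pop 0: in=⊤ → ⊤ (no change)
  #10 pop 4: in=0 → 6 (was ⊥); enqueue []
  #11 pop 1: in=⊤ → ⊤ (was 3); enqueue [2,6]
  #12 pop 3: in=⊤ → ⊤ (no change)
  #13 pop 2: in=⊤ → ⊤ (no change)
  #14 pop 6: in=⊤ → ⊤ (was 0); enqueue [4]
  #15 pop 4: in=⊤ → ⊤ (was 6); enqueue []

Fixpoint:
  val[0] = ⊤
  val[1] = ⊤
  val[2] = ⊤
  val[3] = ⊤
  val[4] = ⊤
  val[5] = ⊤
  val[6] = ⊤
  val[7] = ⊤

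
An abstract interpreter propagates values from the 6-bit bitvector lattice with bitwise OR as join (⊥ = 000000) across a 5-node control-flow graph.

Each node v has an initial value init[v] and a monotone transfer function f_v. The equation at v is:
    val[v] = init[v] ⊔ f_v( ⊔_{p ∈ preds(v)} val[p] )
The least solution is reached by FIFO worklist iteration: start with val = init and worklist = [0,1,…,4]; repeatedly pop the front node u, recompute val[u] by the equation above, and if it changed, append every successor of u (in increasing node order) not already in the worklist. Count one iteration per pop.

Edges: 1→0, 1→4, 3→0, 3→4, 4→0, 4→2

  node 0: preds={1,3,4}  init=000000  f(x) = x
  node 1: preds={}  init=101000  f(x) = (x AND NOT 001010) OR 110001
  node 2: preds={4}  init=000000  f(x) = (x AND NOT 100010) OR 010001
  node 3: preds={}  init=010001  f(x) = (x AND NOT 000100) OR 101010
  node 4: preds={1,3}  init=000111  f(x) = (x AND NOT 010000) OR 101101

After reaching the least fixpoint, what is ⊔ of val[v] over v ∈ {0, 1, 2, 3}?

Trace (7 dequeues):
  [1] u=0 | in 111111 | out 111111 | prev 000000 | push {}
  [2] u=1 | in 000000 | out 111001 | prev 101000 | push {0}
  [3] u=2 | in 000111 | out 010101 | prev 000000 | push {}
  [4] u=3 | in 000000 | out 111011 | prev 010001 | push {}
  [5] u=4 | in 111011 | out 101111 | prev 000111 | push {2}
  [6] u=0 | in 111111 | out 111111 | ==
  [7] u=2 | in 101111 | out 011101 | prev 010101 | push {}

Converged values:
  [0] 111111
  [1] 111001
  [2] 011101
  [3] 111011
  [4] 101111

111111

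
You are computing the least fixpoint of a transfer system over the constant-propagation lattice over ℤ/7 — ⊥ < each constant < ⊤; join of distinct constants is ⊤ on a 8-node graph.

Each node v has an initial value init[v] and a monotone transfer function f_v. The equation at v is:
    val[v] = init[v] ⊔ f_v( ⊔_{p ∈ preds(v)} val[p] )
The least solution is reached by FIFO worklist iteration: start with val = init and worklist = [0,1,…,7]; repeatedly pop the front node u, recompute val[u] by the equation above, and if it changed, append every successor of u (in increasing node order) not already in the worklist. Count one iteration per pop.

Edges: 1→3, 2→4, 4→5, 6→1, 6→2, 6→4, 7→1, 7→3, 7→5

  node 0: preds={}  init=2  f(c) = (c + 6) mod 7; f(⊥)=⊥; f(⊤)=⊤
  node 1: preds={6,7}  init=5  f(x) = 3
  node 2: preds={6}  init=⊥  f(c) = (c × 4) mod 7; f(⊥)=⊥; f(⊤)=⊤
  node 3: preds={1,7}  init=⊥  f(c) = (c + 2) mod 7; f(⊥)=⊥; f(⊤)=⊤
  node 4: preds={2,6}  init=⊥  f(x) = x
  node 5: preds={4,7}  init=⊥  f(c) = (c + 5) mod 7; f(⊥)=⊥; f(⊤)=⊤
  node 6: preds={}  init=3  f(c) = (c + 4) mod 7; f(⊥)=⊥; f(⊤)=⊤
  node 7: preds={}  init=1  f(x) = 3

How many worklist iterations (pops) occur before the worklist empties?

Iteration log — 11 steps:
  step 1. node 0  ⊔preds=⊥  new=2  stable
  step 2. node 1  ⊔preds=⊤  new=⊤  old=5  +wl: 
  step 3. node 2  ⊔preds=3  new=5  old=⊥  +wl: 
  step 4. node 3  ⊔preds=⊤  new=⊤  old=⊥  +wl: 
  step 5. node 4  ⊔preds=⊤  new=⊤  old=⊥  +wl: 
  step 6. node 5  ⊔preds=⊤  new=⊤  old=⊥  +wl: 
  step 7. node 6  ⊔preds=⊥  new=3  stable
  step 8. node 7  ⊔preds=⊥  new=⊤  old=1  +wl: 1,3,5
  step 9. node 1  ⊔preds=⊤  new=⊤  stable
  step 10. node 3  ⊔preds=⊤  new=⊤  stable
  step 11. node 5  ⊔preds=⊤  new=⊤  stable

Least fixpoint reached:
  node 0: 2
  node 1: ⊤
  node 2: 5
  node 3: ⊤
  node 4: ⊤
  node 5: ⊤
  node 6: 3
  node 7: ⊤

11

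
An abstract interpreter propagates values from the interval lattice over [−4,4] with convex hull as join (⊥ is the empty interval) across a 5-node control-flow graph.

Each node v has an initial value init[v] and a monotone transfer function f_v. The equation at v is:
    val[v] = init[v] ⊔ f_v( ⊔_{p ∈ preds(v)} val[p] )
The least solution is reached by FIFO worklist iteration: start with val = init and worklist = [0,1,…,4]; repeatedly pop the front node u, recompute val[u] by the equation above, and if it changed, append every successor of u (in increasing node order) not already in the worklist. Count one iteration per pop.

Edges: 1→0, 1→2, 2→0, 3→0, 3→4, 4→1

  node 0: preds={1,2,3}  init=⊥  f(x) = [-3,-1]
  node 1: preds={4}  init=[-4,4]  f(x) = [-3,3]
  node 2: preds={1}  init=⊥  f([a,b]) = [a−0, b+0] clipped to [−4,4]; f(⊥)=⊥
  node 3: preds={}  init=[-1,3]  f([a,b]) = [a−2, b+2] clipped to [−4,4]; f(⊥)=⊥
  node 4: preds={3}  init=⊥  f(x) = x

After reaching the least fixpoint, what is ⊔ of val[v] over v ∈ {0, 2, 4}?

[-4,4]

Trace (7 dequeues):
  [1] u=0 | in [-4,4] | out [-3,-1] | prev ⊥ | push {}
  [2] u=1 | in ⊥ | out [-4,4] | ==
  [3] u=2 | in [-4,4] | out [-4,4] | prev ⊥ | push {0}
  [4] u=3 | in ⊥ | out [-1,3] | ==
  [5] u=4 | in [-1,3] | out [-1,3] | prev ⊥ | push {1}
  [6] u=0 | in [-4,4] | out [-3,-1] | ==
  [7] u=1 | in [-1,3] | out [-4,4] | ==

Converged values:
  [0] [-3,-1]
  [1] [-4,4]
  [2] [-4,4]
  [3] [-1,3]
  [4] [-1,3]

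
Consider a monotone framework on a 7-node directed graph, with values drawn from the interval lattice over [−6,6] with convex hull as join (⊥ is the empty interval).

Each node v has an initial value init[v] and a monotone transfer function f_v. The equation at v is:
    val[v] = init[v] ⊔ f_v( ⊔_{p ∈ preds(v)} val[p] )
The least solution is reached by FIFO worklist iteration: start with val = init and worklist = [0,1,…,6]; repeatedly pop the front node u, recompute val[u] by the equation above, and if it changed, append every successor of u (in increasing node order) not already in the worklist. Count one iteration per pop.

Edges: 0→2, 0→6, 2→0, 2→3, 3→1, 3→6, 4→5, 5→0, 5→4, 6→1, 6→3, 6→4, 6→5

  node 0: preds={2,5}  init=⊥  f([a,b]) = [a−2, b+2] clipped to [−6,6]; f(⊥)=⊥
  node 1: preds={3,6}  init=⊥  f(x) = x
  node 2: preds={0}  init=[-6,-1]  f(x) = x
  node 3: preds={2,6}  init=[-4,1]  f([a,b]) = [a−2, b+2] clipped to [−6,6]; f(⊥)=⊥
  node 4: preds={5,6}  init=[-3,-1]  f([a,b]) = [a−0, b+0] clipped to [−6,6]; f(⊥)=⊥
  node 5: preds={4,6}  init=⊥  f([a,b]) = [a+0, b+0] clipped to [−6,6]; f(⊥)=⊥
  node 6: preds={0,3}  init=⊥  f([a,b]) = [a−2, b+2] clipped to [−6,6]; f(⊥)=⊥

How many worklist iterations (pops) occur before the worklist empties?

24

Iteration log — 24 steps:
  step 1. node 0  ⊔preds=[-6,-1]  new=[-6,1]  old=⊥  +wl: 
  step 2. node 1  ⊔preds=[-4,1]  new=[-4,1]  old=⊥  +wl: 
  step 3. node 2  ⊔preds=[-6,1]  new=[-6,1]  old=[-6,-1]  +wl: 0
  step 4. node 3  ⊔preds=[-6,1]  new=[-6,3]  old=[-4,1]  +wl: 1
  step 5. node 4  ⊔preds=⊥  new=[-3,-1]  stable
  step 6. node 5  ⊔preds=[-3,-1]  new=[-3,-1]  old=⊥  +wl: 4
  step 7. node 6  ⊔preds=[-6,3]  new=[-6,5]  old=⊥  +wl: 3,5
  step 8. node 0  ⊔preds=[-6,1]  new=[-6,3]  old=[-6,1]  +wl: 2,6
  step 9. node 1  ⊔preds=[-6,5]  new=[-6,5]  old=[-4,1]  +wl: 
  step 10. node 4  ⊔preds=[-6,5]  new=[-6,5]  old=[-3,-1]  +wl: 
  step 11. node 3  ⊔preds=[-6,5]  new=[-6,6]  old=[-6,3]  +wl: 1
  step 12. node 5  ⊔preds=[-6,5]  new=[-6,5]  old=[-3,-1]  +wl: 0,4
  step 13. node 2  ⊔preds=[-6,3]  new=[-6,3]  old=[-6,1]  +wl: 3
  step 14. node 6  ⊔preds=[-6,6]  new=[-6,6]  old=[-6,5]  +wl: 5
  step 15. node 1  ⊔preds=[-6,6]  new=[-6,6]  old=[-6,5]  +wl: 
  step 16. node 0  ⊔preds=[-6,5]  new=[-6,6]  old=[-6,3]  +wl: 2,6
  step 17. node 4  ⊔preds=[-6,6]  new=[-6,6]  old=[-6,5]  +wl: 
  step 18. node 3  ⊔preds=[-6,6]  new=[-6,6]  stable
  step 19. node 5  ⊔preds=[-6,6]  new=[-6,6]  old=[-6,5]  +wl: 0,4
  step 20. node 2  ⊔preds=[-6,6]  new=[-6,6]  old=[-6,3]  +wl: 3
  step 21. node 6  ⊔preds=[-6,6]  new=[-6,6]  stable
  step 22. node 0  ⊔preds=[-6,6]  new=[-6,6]  stable
  step 23. node 4  ⊔preds=[-6,6]  new=[-6,6]  stable
  step 24. node 3  ⊔preds=[-6,6]  new=[-6,6]  stable

Least fixpoint reached:
  node 0: [-6,6]
  node 1: [-6,6]
  node 2: [-6,6]
  node 3: [-6,6]
  node 4: [-6,6]
  node 5: [-6,6]
  node 6: [-6,6]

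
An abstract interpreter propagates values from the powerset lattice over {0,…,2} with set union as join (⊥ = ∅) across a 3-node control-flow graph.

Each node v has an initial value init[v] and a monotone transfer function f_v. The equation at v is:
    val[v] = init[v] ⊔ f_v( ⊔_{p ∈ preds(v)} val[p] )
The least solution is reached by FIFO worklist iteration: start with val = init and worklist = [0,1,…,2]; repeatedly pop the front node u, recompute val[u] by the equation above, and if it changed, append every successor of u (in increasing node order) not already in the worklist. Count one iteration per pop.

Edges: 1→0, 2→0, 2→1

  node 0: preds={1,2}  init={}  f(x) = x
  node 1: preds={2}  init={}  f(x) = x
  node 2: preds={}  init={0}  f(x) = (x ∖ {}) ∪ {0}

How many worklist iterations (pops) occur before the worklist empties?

4

Iteration log — 4 steps:
  step 1. node 0  ⊔preds={0}  new={0}  old={}  +wl: 
  step 2. node 1  ⊔preds={0}  new={0}  old={}  +wl: 0
  step 3. node 2  ⊔preds={}  new={0}  stable
  step 4. node 0  ⊔preds={0}  new={0}  stable

Least fixpoint reached:
  node 0: {0}
  node 1: {0}
  node 2: {0}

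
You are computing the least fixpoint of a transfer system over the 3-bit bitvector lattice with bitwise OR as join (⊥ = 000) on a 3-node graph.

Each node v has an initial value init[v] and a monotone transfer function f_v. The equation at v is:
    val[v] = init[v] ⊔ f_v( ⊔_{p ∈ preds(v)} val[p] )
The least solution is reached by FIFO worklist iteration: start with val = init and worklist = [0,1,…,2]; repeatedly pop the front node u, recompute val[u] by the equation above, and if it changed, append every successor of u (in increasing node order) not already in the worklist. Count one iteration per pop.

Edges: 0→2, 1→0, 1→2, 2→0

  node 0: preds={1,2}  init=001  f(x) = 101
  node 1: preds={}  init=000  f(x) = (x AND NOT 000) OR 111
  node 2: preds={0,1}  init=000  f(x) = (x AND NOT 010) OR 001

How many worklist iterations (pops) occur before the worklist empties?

Trace (4 dequeues):
  [1] u=0 | in 000 | out 101 | prev 001 | push {}
  [2] u=1 | in 000 | out 111 | prev 000 | push {0}
  [3] u=2 | in 111 | out 101 | prev 000 | push {}
  [4] u=0 | in 111 | out 101 | ==

Converged values:
  [0] 101
  [1] 111
  [2] 101

4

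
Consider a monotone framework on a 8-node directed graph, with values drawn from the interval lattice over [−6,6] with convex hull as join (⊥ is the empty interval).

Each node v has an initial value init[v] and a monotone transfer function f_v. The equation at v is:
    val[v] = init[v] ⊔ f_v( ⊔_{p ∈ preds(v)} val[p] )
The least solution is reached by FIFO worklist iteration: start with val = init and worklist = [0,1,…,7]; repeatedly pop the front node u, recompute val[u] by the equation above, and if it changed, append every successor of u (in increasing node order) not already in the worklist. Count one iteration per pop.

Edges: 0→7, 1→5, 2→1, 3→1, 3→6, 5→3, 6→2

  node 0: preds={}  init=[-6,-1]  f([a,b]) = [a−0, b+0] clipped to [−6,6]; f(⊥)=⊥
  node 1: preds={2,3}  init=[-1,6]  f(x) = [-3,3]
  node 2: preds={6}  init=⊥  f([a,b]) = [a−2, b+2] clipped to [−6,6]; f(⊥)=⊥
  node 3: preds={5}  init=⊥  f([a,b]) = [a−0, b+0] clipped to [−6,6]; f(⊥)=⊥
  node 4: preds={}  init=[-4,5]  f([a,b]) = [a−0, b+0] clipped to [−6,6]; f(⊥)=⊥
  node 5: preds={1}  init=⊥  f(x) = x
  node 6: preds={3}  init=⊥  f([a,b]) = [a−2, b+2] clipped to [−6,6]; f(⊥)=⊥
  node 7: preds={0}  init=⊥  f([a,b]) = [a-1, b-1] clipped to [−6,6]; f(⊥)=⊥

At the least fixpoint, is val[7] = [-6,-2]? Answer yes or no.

Iteration log — 13 steps:
  step 1. node 0  ⊔preds=⊥  new=[-6,-1]  stable
  step 2. node 1  ⊔preds=⊥  new=[-3,6]  old=[-1,6]  +wl: 
  step 3. node 2  ⊔preds=⊥  new=⊥  stable
  step 4. node 3  ⊔preds=⊥  new=⊥  stable
  step 5. node 4  ⊔preds=⊥  new=[-4,5]  stable
  step 6. node 5  ⊔preds=[-3,6]  new=[-3,6]  old=⊥  +wl: 3
  step 7. node 6  ⊔preds=⊥  new=⊥  stable
  step 8. node 7  ⊔preds=[-6,-1]  new=[-6,-2]  old=⊥  +wl: 
  step 9. node 3  ⊔preds=[-3,6]  new=[-3,6]  old=⊥  +wl: 1,6
  step 10. node 1  ⊔preds=[-3,6]  new=[-3,6]  stable
  step 11. node 6  ⊔preds=[-3,6]  new=[-5,6]  old=⊥  +wl: 2
  step 12. node 2  ⊔preds=[-5,6]  new=[-6,6]  old=⊥  +wl: 1
  step 13. node 1  ⊔preds=[-6,6]  new=[-3,6]  stable

Least fixpoint reached:
  node 0: [-6,-1]
  node 1: [-3,6]
  node 2: [-6,6]
  node 3: [-3,6]
  node 4: [-4,5]
  node 5: [-3,6]
  node 6: [-5,6]
  node 7: [-6,-2]

yes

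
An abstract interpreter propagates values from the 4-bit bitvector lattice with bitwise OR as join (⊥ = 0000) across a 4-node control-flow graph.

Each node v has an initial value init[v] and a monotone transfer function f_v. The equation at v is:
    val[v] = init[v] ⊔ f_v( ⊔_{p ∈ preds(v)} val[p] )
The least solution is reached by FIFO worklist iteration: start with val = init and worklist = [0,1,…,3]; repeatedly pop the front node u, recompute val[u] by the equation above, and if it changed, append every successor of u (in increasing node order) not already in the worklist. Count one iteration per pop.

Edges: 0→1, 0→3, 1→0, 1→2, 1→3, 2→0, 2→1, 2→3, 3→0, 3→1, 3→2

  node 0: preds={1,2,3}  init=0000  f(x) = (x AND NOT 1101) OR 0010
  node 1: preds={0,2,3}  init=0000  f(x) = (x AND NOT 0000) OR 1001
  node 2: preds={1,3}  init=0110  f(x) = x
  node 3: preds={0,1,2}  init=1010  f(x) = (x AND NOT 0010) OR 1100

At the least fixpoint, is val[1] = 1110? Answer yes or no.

no

Worklist (7 pops):
  #1 pop 0: in=1110 → 0010 (was 0000); enqueue []
  #2 pop 1: in=1110 → 1111 (was 0000); enqueue [0]
  #3 pop 2: in=1111 → 1111 (was 0110); enqueue [1]
  #4 pop 3: in=1111 → 1111 (was 1010); enqueue [2]
  #5 pop 0: in=1111 → 0010 (no change)
  #6 pop 1: in=1111 → 1111 (no change)
  #7 pop 2: in=1111 → 1111 (no change)

Fixpoint:
  val[0] = 0010
  val[1] = 1111
  val[2] = 1111
  val[3] = 1111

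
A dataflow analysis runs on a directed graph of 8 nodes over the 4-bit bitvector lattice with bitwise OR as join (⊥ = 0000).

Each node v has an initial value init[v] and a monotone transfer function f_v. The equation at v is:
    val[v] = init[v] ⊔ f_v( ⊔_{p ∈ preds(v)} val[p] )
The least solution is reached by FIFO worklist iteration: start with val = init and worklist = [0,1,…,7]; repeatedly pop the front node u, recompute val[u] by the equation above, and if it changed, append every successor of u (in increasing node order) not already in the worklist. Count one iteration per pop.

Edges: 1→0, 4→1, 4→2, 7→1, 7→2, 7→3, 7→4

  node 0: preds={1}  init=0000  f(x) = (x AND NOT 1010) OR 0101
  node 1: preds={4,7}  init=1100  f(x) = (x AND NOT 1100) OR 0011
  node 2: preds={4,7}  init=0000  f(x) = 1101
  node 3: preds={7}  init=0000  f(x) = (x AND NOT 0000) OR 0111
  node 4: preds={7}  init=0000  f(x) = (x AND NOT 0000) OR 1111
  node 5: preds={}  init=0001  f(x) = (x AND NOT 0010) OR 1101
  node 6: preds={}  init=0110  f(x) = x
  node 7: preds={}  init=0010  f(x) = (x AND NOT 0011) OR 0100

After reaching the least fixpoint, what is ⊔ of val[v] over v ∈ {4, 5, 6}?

Worklist (13 pops):
  #1 pop 0: in=1100 → 0101 (was 0000); enqueue []
  #2 pop 1: in=0010 → 1111 (was 1100); enqueue [0]
  #3 pop 2: in=0010 → 1101 (was 0000); enqueue []
  #4 pop 3: in=0010 → 0111 (was 0000); enqueue []
  #5 pop 4: in=0010 → 1111 (was 0000); enqueue [1,2]
  #6 pop 5: in=0000 → 1101 (was 0001); enqueue []
  #7 pop 6: in=0000 → 0110 (no change)
  #8 pop 7: in=0000 → 0110 (was 0010); enqueue [3,4]
  #9 pop 0: in=1111 → 0101 (no change)
  #10 pop 1: in=1111 → 1111 (no change)
  #11 pop 2: in=1111 → 1101 (no change)
  #12 pop 3: in=0110 → 0111 (no change)
  #13 pop 4: in=0110 → 1111 (no change)

Fixpoint:
  val[0] = 0101
  val[1] = 1111
  val[2] = 1101
  val[3] = 0111
  val[4] = 1111
  val[5] = 1101
  val[6] = 0110
  val[7] = 0110

1111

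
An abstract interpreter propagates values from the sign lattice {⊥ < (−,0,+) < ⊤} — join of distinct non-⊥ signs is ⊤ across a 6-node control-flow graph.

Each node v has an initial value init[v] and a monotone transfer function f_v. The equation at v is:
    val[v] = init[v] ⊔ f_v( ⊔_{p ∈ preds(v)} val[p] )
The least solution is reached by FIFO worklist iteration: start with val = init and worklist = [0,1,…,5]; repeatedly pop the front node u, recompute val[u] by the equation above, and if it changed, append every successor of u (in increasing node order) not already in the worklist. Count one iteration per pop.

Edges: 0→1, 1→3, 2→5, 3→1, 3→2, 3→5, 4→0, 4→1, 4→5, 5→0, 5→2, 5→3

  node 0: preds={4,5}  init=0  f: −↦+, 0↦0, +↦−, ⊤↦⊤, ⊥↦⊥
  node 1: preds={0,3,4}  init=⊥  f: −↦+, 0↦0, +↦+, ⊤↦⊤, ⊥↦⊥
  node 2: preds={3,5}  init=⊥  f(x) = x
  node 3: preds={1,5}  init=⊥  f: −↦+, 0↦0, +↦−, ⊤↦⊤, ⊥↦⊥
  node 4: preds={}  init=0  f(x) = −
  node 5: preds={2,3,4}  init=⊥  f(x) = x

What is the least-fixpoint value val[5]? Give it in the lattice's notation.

⊤

Worklist (13 pops):
  #1 pop 0: in=0 → 0 (no change)
  #2 pop 1: in=0 → 0 (was ⊥); enqueue []
  #3 pop 2: in=⊥ → ⊥ (no change)
  #4 pop 3: in=0 → 0 (was ⊥); enqueue [1,2]
  #5 pop 4: in=⊥ → ⊤ (was 0); enqueue [0]
  #6 pop 5: in=⊤ → ⊤ (was ⊥); enqueue [3]
  #7 pop 1: in=⊤ → ⊤ (was 0); enqueue []
  #8 pop 2: in=⊤ → ⊤ (was ⊥); enqueue [5]
  #9 pop 0: in=⊤ → ⊤ (was 0); enqueue [1]
  #10 pop 3: in=⊤ → ⊤ (was 0); enqueue [2]
  #11 pop 5: in=⊤ → ⊤ (no change)
  #12 pop 1: in=⊤ → ⊤ (no change)
  #13 pop 2: in=⊤ → ⊤ (no change)

Fixpoint:
  val[0] = ⊤
  val[1] = ⊤
  val[2] = ⊤
  val[3] = ⊤
  val[4] = ⊤
  val[5] = ⊤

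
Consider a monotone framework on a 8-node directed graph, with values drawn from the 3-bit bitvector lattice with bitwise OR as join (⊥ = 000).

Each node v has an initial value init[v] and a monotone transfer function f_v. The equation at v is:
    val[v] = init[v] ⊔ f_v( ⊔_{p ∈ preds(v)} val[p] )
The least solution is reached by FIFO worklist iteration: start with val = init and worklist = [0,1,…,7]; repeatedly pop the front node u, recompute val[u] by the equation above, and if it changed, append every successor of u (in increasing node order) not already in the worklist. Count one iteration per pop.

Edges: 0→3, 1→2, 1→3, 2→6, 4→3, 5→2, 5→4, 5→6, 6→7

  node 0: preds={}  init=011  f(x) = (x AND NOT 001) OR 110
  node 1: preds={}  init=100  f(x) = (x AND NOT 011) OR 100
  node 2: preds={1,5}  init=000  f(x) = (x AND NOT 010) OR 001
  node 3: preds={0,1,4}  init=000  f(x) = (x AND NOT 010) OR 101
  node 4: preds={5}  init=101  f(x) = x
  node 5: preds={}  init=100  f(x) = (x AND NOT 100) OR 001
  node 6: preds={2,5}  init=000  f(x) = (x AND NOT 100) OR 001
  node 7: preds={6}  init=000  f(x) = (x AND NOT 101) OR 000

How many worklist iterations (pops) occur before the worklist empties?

Trace (10 dequeues):
  [1] u=0 | in 000 | out 111 | prev 011 | push {}
  [2] u=1 | in 000 | out 100 | ==
  [3] u=2 | in 100 | out 101 | prev 000 | push {}
  [4] u=3 | in 111 | out 101 | prev 000 | push {}
  [5] u=4 | in 100 | out 101 | ==
  [6] u=5 | in 000 | out 101 | prev 100 | push {2,4}
  [7] u=6 | in 101 | out 001 | prev 000 | push {}
  [8] u=7 | in 001 | out 000 | ==
  [9] u=2 | in 101 | out 101 | ==
  [10] u=4 | in 101 | out 101 | ==

Converged values:
  [0] 111
  [1] 100
  [2] 101
  [3] 101
  [4] 101
  [5] 101
  [6] 001
  [7] 000

10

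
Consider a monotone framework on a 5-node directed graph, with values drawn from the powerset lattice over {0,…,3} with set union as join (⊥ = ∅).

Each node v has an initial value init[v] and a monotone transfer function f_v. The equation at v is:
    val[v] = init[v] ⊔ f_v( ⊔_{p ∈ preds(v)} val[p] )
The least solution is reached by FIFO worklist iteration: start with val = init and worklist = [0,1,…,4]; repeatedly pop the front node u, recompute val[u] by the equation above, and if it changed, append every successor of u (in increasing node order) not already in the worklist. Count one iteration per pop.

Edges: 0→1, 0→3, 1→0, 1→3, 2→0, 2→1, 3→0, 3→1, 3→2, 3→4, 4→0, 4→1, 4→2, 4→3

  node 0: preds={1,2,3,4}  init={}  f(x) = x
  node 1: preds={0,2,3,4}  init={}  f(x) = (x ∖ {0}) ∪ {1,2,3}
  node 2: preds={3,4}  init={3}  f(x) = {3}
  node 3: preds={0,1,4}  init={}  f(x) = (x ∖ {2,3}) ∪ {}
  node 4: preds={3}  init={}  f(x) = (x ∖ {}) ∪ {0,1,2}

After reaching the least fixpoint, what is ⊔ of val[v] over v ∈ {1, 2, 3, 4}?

Trace (13 dequeues):
  [1] u=0 | in {3} | out {3} | prev {} | push {}
  [2] u=1 | in {3} | out {1,2,3} | prev {} | push {0}
  [3] u=2 | in {} | out {3} | ==
  [4] u=3 | in {1,2,3} | out {1} | prev {} | push {1,2}
  [5] u=4 | in {1} | out {0,1,2} | prev {} | push {3}
  [6] u=0 | in {0,1,2,3} | out {0,1,2,3} | prev {3} | push {}
  [7] u=1 | in {0,1,2,3} | out {1,2,3} | ==
  [8] u=2 | in {0,1,2} | out {3} | ==
  [9] u=3 | in {0,1,2,3} | out {0,1} | prev {1} | push {0,1,2,4}
  [10] u=0 | in {0,1,2,3} | out {0,1,2,3} | ==
  [11] u=1 | in {0,1,2,3} | out {1,2,3} | ==
  [12] u=2 | in {0,1,2} | out {3} | ==
  [13] u=4 | in {0,1} | out {0,1,2} | ==

Converged values:
  [0] {0,1,2,3}
  [1] {1,2,3}
  [2] {3}
  [3] {0,1}
  [4] {0,1,2}

{0,1,2,3}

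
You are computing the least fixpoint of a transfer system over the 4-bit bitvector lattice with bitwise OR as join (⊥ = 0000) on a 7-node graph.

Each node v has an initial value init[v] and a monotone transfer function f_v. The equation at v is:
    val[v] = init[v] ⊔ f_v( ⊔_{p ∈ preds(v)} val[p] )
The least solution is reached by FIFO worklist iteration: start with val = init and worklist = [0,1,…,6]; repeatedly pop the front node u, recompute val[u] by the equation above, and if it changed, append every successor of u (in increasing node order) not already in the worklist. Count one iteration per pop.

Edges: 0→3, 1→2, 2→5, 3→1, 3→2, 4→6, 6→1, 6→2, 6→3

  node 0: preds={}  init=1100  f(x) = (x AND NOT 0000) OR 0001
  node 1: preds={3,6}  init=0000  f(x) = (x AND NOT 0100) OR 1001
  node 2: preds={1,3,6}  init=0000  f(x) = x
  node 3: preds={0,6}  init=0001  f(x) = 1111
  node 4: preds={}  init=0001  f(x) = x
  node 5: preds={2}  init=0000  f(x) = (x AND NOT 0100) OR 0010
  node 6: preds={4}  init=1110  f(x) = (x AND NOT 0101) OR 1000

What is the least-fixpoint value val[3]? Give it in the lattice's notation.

Trace (9 dequeues):
  [1] u=0 | in 0000 | out 1101 | prev 1100 | push {}
  [2] u=1 | in 1111 | out 1011 | prev 0000 | push {}
  [3] u=2 | in 1111 | out 1111 | prev 0000 | push {}
  [4] u=3 | in 1111 | out 1111 | prev 0001 | push {1,2}
  [5] u=4 | in 0000 | out 0001 | ==
  [6] u=5 | in 1111 | out 1011 | prev 0000 | push {}
  [7] u=6 | in 0001 | out 1110 | ==
  [8] u=1 | in 1111 | out 1011 | ==
  [9] u=2 | in 1111 | out 1111 | ==

Converged values:
  [0] 1101
  [1] 1011
  [2] 1111
  [3] 1111
  [4] 0001
  [5] 1011
  [6] 1110

1111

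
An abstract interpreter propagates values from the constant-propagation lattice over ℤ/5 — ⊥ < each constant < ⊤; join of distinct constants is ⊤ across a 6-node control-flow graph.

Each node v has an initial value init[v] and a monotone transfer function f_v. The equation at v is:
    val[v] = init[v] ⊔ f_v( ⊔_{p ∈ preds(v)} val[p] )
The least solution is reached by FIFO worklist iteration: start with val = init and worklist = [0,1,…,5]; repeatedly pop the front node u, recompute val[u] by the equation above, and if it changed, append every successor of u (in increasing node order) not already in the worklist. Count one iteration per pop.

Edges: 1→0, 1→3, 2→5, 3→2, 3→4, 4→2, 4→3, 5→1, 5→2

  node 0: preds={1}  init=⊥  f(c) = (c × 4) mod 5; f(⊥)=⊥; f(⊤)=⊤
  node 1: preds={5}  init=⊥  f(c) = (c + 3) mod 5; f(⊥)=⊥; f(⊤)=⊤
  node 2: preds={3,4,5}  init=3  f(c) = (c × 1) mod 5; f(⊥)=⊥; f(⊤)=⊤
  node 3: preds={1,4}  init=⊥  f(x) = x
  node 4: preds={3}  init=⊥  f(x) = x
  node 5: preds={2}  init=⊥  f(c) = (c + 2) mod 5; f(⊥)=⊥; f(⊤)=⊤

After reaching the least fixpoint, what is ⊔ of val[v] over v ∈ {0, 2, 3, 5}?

⊤

Trace (21 dequeues):
  [1] u=0 | in ⊥ | out ⊥ | ==
  [2] u=1 | in ⊥ | out ⊥ | ==
  [3] u=2 | in ⊥ | out 3 | ==
  [4] u=3 | in ⊥ | out ⊥ | ==
  [5] u=4 | in ⊥ | out ⊥ | ==
  [6] u=5 | in 3 | out 0 | prev ⊥ | push {1,2}
  [7] u=1 | in 0 | out 3 | prev ⊥ | push {0,3}
  [8] u=2 | in 0 | out ⊤ | prev 3 | push {5}
  [9] u=0 | in 3 | out 2 | prev ⊥ | push {}
  [10] u=3 | in 3 | out 3 | prev ⊥ | push {2,4}
  [11] u=5 | in ⊤ | out ⊤ | prev 0 | push {1}
  [12] u=2 | in ⊤ | out ⊤ | ==
  [13] u=4 | in 3 | out 3 | prev ⊥ | push {2,3}
  [14] u=1 | in ⊤ | out ⊤ | prev 3 | push {0}
  [15] u=2 | in ⊤ | out ⊤ | ==
  [16] u=3 | in ⊤ | out ⊤ | prev 3 | push {2,4}
  [17] u=0 | in ⊤ | out ⊤ | prev 2 | push {}
  [18] u=2 | in ⊤ | out ⊤ | ==
  [19] u=4 | in ⊤ | out ⊤ | prev 3 | push {2,3}
  [20] u=2 | in ⊤ | out ⊤ | ==
  [21] u=3 | in ⊤ | out ⊤ | ==

Converged values:
  [0] ⊤
  [1] ⊤
  [2] ⊤
  [3] ⊤
  [4] ⊤
  [5] ⊤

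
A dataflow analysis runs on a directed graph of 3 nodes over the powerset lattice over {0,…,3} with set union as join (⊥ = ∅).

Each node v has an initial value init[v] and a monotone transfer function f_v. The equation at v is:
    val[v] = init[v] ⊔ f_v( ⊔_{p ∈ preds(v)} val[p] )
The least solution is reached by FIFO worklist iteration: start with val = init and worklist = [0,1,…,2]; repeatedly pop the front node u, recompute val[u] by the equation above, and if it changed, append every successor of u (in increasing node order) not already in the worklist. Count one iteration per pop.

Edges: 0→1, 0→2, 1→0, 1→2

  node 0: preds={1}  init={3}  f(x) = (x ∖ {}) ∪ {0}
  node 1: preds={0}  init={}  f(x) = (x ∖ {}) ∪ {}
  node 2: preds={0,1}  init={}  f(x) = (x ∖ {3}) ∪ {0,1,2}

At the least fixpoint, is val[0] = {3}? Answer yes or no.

no

Trace (4 dequeues):
  [1] u=0 | in {} | out {0,3} | prev {3} | push {}
  [2] u=1 | in {0,3} | out {0,3} | prev {} | push {0}
  [3] u=2 | in {0,3} | out {0,1,2} | prev {} | push {}
  [4] u=0 | in {0,3} | out {0,3} | ==

Converged values:
  [0] {0,3}
  [1] {0,3}
  [2] {0,1,2}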